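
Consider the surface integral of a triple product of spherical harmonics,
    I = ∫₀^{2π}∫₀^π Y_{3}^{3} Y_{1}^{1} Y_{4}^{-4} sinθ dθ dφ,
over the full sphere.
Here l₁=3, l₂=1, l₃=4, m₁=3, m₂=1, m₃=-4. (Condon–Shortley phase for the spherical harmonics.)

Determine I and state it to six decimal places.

0.325735

Rules hold: Σm=0, L=8 even, 2≤4≤4.
N = 7·3·9 = 189
Δ = 0!·6!·2!/9! = 1/252
Racah Σ t=0..0: t=0:+1/36 = 1/36
⇒ 3j(3 1 4; 0 0 0)² = 4/63, sgn +1
Racah Σ t=0..0: t=0:+1/1440 = 1/1440
⇒ 3j(3 1 4; 3 1 -4)² = 1/9, sgn +1
4πI² = N·(3j₀)²·(3jₘ)² = 4/3
I = +1·√(1.33333/4π) = 0.32573501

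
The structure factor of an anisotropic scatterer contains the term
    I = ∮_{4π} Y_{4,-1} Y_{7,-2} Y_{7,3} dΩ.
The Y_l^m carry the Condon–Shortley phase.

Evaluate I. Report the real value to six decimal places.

-0.130365

Rules hold: Σm=0, L=18 even, 3≤7≤11.
N = 9·15·15 = 2025
Δ = 4!·4!·10!/19! = 1/58198140
Racah Σ t=0..4: t=0:+1/17418240 t=1:−1/622080 t=2:+1/230400 t=3:−1/622080 t=4:+1/17418240 = 1/806400
⇒ 3j(4 7 7; 0 0 0)² = 2268/230945, sgn -1
Racah Σ t=1..4: t=1:−1/2488320 t=2:+1/725760 t=3:−1/1935360 t=4:+1/52254720 = 5/10450944
⇒ 3j(4 7 7; -1 -2 3)² = 31250/2909907, sgn +1
4πI² = N·(3j₀)²·(3jₘ)² = 455625000/2133423721
I = -1·√(0.213565/4π) = -0.13036478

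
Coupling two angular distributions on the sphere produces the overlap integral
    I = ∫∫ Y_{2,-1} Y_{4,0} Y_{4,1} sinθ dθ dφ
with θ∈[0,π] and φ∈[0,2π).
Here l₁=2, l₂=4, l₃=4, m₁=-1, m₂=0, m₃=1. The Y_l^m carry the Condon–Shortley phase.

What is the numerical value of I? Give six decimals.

-0.044869

Rules hold: Σm=0, L=10 even, 2≤4≤6.
N = 5·9·9 = 405
Δ = 2!·2!·6!/11! = 1/13860
Racah Σ t=0..2: t=0:+1/192 t=1:−1/36 t=2:+1/192 = -5/288
⇒ 3j(2 4 4; 0 0 0)² = 20/693, sgn -1
Racah Σ t=1..2: t=1:−1/72 t=2:+1/96 = -1/288
⇒ 3j(2 4 4; -1 0 1)² = 1/462, sgn +1
4πI² = N·(3j₀)²·(3jₘ)² = 150/5929
I = -1·√(0.0252994/4π) = -0.04486937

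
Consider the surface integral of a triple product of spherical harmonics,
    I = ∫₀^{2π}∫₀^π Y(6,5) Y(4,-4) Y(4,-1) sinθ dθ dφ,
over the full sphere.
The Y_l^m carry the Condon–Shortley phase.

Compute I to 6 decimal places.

Checks pass: Σm=0; 14 even; l₃=4∈[2,10].
(2·6+1)(2·4+1)(2·4+1) = 1053
Δ: 6! 6! 2! / 15! → 1/1261260
sum: t=2:+1/4608 t=3:−1/1296 t=4:+1/4608 = -7/20736
3j²(6 4 4; 0 0 0) = Δ·Π!·Σ² = 20/1287  (sign -1)
sum: t=0:+1/172800 = 1/172800
3j²(6 4 4; 5 -4 -1) = Δ·Π!·Σ² = 2/65  (sign -1)
combine: 4πI² = 1053·20/1287·2/65 = 72/143
take √, sign +1: I = 0.20016738

0.200167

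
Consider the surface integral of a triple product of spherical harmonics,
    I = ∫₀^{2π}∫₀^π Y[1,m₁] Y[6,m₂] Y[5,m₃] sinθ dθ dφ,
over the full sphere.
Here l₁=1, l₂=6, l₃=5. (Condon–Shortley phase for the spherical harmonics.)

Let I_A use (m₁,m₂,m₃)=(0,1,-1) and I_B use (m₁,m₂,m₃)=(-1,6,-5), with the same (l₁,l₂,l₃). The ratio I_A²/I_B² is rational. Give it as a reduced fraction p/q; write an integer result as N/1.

Same 1,6,5: normalisation and zero-m 3j drop out of the ratio.
A: Δ: 2! 0! 10! / 13! → 1/858; sum: t=1:−1/17280 = -1/17280; 3j²(1 6 5; 0 1 -1) = Δ·Π!·Σ² = 35/858  (sign -1)
B: Δ: 2! 0! 10! / 13! → 1/858; sum: t=2:+1/7257600 = 1/7257600; 3j²(1 6 5; -1 6 -5) = Δ·Π!·Σ² = 1/13  (sign +1)
I_A²/I_B² = (35/858)/(1/13) = 35/66

35/66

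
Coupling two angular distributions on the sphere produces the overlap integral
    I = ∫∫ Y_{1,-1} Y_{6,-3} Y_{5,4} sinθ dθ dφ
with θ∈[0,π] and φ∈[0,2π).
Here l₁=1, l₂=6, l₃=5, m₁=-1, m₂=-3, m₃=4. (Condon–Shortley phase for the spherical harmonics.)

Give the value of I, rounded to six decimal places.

m-sum 0 ✓  L=12 even ✓  5≤5≤7 ✓
Π(2lᵢ+1) = 3×13×11 = 429
triangle coeff Δ(1,6,5) = 1/858
Σ_t [1,1]: t=1:−1/14400 = -1/14400
(3j)²=6/143 [(1 6 5; 0 0 0)], sign=+1
Σ_t [2,2]: t=2:+1/725760 = 1/725760
(3j)²=1/286 [(1 6 5; -1 -3 4)], sign=-1
⇒ 4πI² = 9/143
I = (-1)√(9/143/(4π)) = -0.07076985

-0.070770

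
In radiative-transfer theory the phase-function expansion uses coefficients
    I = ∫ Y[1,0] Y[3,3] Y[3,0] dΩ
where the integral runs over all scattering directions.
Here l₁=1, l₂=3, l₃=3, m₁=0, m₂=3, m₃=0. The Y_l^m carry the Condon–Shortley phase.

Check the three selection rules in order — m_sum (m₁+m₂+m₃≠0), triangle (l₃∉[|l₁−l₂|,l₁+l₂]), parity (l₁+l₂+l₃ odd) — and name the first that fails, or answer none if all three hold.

m_sum

m₁+m₂+m₃ = 0 + 3 + 0 = 3  ✗
triangle: |1−3|=2 ≤ l₃=3 ≤ 1+3=4
parity: l₁+l₂+l₃ = 7 is odd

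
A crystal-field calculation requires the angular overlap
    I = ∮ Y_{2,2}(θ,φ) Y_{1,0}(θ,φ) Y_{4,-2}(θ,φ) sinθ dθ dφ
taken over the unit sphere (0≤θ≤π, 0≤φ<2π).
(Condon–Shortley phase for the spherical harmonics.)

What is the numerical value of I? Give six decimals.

|2−1|≤4≤2+1 violated ⇒ I = 0

0.000000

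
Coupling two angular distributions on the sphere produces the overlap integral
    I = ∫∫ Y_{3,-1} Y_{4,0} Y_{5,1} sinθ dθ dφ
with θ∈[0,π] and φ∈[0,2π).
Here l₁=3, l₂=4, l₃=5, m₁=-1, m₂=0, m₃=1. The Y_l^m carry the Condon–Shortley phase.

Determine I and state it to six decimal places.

-0.086020

Rules hold: Σm=0, L=12 even, 1≤5≤7.
N = 7·9·11 = 693
Δ = 2!·4!·6!/13! = 1/180180
Racah Σ t=0..2: t=0:+1/576 t=1:−1/144 t=2:+1/576 = -1/288
⇒ 3j(3 4 5; 0 0 0)² = 20/1001, sgn +1
Racah Σ t=0..2: t=0:+1/2304 t=1:−1/216 t=2:+1/384 = -11/6912
⇒ 3j(3 4 5; -1 0 1)² = 11/1638, sgn -1
4πI² = N·(3j₀)²·(3jₘ)² = 110/1183
I = -1·√(0.0929839/4π) = -0.08601992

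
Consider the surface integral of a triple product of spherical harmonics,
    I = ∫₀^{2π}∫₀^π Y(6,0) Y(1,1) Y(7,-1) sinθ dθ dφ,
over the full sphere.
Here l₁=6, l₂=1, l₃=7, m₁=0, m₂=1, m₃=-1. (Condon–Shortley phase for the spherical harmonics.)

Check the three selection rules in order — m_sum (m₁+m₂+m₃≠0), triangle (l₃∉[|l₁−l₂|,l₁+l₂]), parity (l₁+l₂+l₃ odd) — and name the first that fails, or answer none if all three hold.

Σmᵢ = 0  ✓
l₃∈[|l₁−l₂|,l₁+l₂]=[5,7], have l₃=7  ✓
Σlᵢ = 14 ⇒ even  ✓

none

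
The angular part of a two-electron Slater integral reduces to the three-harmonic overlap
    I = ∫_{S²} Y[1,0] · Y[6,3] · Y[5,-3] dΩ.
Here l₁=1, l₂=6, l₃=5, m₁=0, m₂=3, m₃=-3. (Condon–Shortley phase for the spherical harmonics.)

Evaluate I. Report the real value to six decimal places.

Rules hold: Σm=0, L=12 even, 5≤5≤7.
N = 3·13·11 = 429
Δ = 2!·0!·10!/13! = 1/858
Racah Σ t=1..1: t=1:−1/14400 = -1/14400
⇒ 3j(1 6 5; 0 0 0)² = 6/143, sgn +1
Racah Σ t=1..1: t=1:−1/80640 = -1/80640
⇒ 3j(1 6 5; 0 3 -3)² = 9/286, sgn -1
4πI² = N·(3j₀)²·(3jₘ)² = 81/143
I = -1·√(0.566434/4π) = -0.21230956

-0.212310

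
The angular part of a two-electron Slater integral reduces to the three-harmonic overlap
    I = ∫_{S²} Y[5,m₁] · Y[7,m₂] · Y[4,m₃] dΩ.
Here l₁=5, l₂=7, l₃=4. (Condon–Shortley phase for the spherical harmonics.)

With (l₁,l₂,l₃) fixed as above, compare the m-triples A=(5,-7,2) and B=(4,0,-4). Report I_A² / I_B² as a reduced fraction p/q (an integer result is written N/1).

2145/112

Same 5,7,4: normalisation and zero-m 3j drop out of the ratio.
A: Δ: 8! 2! 6! / 17! → 1/6126120; sum: t=0:+1/58060800 = 1/58060800; 3j²(5 7 4; 5 -7 2) = Δ·Π!·Σ² = 3/136  (sign +1)
B: Δ: 8! 2! 6! / 17! → 1/6126120; sum: t=1:−1/7257600 = -1/7257600; 3j²(5 7 4; 4 0 -4) = Δ·Π!·Σ² = 14/12155  (sign -1)
I_A²/I_B² = (3/136)/(14/12155) = 2145/112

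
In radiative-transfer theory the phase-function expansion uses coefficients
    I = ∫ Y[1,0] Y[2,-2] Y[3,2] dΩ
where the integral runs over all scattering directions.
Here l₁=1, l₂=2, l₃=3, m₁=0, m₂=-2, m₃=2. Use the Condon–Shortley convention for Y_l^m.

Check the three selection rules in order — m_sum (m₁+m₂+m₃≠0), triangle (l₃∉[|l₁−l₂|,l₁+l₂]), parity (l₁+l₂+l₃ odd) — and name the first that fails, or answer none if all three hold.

Σmᵢ = 0  ✓
l₃∈[|l₁−l₂|,l₁+l₂]=[1,3], have l₃=3  ✓
Σlᵢ = 6 ⇒ even  ✓

none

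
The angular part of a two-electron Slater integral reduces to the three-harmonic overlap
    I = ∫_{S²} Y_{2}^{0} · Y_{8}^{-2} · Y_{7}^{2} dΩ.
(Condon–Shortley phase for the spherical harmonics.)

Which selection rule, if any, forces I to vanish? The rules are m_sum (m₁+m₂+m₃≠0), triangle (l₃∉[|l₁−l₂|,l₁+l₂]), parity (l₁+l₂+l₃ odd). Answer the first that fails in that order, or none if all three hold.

azimuthal sum: 0 − 2 + 2 = 0  ✓
6 ≤ 7 ≤ 10 (triangle on l)  ✓
L = 2 + 8 + 7 = 17 (odd)  ✗

parity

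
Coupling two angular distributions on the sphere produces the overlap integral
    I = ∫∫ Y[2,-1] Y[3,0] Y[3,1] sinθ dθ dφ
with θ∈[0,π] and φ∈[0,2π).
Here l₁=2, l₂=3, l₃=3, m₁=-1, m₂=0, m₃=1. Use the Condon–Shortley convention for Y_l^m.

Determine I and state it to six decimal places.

-0.059471

Checks pass: Σm=0; 8 even; l₃=3∈[1,5].
(2·2+1)(2·3+1)(2·3+1) = 245
Δ: 2! 2! 4! / 9! → 1/3780
sum: t=0:+1/24 t=1:−1/4 t=2:+1/24 = -1/6
3j²(2 3 3; 0 0 0) = Δ·Π!·Σ² = 4/105  (sign +1)
sum: t=1:−1/8 t=2:+1/12 = -1/24
3j²(2 3 3; -1 0 1) = Δ·Π!·Σ² = 1/210  (sign -1)
combine: 4πI² = 245·4/105·1/210 = 2/45
take √, sign -1: I = -0.05947080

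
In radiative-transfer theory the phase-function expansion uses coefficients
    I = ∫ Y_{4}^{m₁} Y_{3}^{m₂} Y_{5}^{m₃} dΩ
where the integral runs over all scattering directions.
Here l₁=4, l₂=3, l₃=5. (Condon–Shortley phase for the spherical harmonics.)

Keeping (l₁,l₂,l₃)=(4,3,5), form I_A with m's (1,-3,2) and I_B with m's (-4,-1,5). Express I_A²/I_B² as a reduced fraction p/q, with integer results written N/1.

25/28

Shared (l₁,l₂,l₃)=(4,3,5): N and (l;000)² cancel in I_A²/I_B².
A: Δ = 2!·6!·4!/13! = 1/180180; Racah Σ t=0..0: t=0:+1/1728 = 1/1728; ⇒ 3j(4 3 5; 1 -3 2)² = 25/858, sgn -1
B: Δ = 2!·6!·4!/13! = 1/180180; Racah Σ t=2..2: t=2:+1/34560 = 1/34560; ⇒ 3j(4 3 5; -4 -1 5)² = 14/429, sgn +1
I_A²/I_B² = (25/858)/(14/429) = 25/28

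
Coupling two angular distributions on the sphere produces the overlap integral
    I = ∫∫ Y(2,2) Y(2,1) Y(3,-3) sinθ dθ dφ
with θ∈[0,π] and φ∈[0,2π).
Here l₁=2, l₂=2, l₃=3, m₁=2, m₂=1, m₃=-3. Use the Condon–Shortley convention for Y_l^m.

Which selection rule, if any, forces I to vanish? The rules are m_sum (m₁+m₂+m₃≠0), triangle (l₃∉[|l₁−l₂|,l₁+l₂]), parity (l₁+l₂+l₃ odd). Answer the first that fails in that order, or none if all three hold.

m₁+m₂+m₃ = 2 + 1 − 3 = 0  ✓
triangle: |2−2|=0 ≤ l₃=3 ≤ 2+2=4  ✓
parity: l₁+l₂+l₃ = 7 is odd  ✗

parity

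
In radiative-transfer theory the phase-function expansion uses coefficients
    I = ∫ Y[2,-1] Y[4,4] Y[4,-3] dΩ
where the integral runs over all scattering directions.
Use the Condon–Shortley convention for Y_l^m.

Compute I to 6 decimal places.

0.198645

Checks pass: Σm=0; 10 even; l₃=4∈[2,6].
(2·2+1)(2·4+1)(2·4+1) = 405
Δ: 2! 2! 6! / 11! → 1/13860
sum: t=0:+1/192 t=1:−1/36 t=2:+1/192 = -5/288
3j²(2 4 4; 0 0 0) = Δ·Π!·Σ² = 20/693  (sign -1)
sum: t=2:+1/1440 = 1/1440
3j²(2 4 4; -1 4 -3) = Δ·Π!·Σ² = 7/165  (sign -1)
combine: 4πI² = 405·20/693·7/165 = 60/121
take √, sign +1: I = 0.19864517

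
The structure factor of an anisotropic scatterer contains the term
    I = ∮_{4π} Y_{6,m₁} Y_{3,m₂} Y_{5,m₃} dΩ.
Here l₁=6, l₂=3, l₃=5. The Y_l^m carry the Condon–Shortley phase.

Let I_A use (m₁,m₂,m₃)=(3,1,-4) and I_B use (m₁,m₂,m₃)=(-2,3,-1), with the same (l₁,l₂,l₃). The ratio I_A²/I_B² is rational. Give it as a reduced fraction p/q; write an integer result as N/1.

Shared (l₁,l₂,l₃)=(6,3,5): N and (l;000)² cancel in I_A²/I_B².
A: Δ = 4!·8!·2!/15! = 1/675675; Racah Σ t=2..3: t=2:+1/40320 t=3:−1/241920 = 1/48384; ⇒ 3j(6 3 5; 3 1 -4)² = 24/1001, sgn -1
B: Δ = 4!·8!·2!/15! = 1/675675; Racah Σ t=4..4: t=4:+1/27648 = 1/27648; ⇒ 3j(6 3 5; -2 3 -1)² = 10/429, sgn +1
I_A²/I_B² = (24/1001)/(10/429) = 36/35

36/35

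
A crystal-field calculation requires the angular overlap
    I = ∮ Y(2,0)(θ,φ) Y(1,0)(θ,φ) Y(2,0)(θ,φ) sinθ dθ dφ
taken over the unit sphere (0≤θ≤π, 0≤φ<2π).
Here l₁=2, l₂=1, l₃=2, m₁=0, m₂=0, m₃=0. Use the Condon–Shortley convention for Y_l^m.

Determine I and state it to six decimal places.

Σlᵢ=5 odd — θ-integrand is odd under cosθ→−cosθ; I=0

0.000000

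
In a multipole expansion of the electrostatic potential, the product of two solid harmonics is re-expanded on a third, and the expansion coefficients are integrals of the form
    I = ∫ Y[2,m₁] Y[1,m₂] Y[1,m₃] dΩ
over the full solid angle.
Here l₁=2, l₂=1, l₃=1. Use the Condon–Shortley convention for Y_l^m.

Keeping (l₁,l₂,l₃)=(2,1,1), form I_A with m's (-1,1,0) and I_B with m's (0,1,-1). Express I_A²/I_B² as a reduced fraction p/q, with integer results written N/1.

Same 2,1,1: normalisation and zero-m 3j drop out of the ratio.
A: Δ: 2! 2! 0! / 5! → 1/30; sum: t=2:+1/2 = 1/2; 3j²(2 1 1; -1 1 0) = Δ·Π!·Σ² = 1/10  (sign -1)
B: Δ: 2! 2! 0! / 5! → 1/30; sum: t=2:+1/4 = 1/4; 3j²(2 1 1; 0 1 -1) = Δ·Π!·Σ² = 1/30  (sign +1)
I_A²/I_B² = (1/10)/(1/30) = 3/1

3/1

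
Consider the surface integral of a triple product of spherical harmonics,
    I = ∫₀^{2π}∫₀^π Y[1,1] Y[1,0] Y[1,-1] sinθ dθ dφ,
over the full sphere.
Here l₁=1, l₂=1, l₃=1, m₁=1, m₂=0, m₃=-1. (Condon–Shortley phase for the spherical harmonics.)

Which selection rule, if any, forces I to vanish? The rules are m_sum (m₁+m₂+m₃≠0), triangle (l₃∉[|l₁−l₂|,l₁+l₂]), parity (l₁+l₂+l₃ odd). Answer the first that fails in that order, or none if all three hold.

parity

Σmᵢ = 0  ✓
l₃∈[|l₁−l₂|,l₁+l₂]=[0,2], have l₃=1  ✓
Σlᵢ = 3 ⇒ odd  ✗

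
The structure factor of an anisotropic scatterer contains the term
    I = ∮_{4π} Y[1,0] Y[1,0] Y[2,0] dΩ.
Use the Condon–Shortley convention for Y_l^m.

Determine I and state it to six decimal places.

0.252313

m-sum 0 ✓  L=4 even ✓  0≤2≤2 ✓
Π(2lᵢ+1) = 3×3×5 = 45
triangle coeff Δ(1,1,2) = 1/30
Σ_t [0,0]: t=0:+1/1 = 1/1
(3j)²=2/15 [(1 1 2; 0 0 0)], sign=+1
(m-triple is (0,0,0) — same symbol as above.)
⇒ 4πI² = 4/5
I = (+1)√(4/5/(4π)) = 0.25231325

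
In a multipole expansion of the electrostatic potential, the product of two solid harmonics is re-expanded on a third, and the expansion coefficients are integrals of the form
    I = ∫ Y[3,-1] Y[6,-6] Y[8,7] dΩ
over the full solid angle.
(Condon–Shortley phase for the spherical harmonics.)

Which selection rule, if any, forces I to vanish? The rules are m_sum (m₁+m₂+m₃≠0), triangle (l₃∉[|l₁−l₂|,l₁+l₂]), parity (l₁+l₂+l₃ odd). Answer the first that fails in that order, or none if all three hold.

azimuthal sum: -1 − 6 + 7 = 0  ✓
3 ≤ 8 ≤ 9 (triangle on l)  ✓
L = 3 + 6 + 8 = 17 (odd)  ✗

parity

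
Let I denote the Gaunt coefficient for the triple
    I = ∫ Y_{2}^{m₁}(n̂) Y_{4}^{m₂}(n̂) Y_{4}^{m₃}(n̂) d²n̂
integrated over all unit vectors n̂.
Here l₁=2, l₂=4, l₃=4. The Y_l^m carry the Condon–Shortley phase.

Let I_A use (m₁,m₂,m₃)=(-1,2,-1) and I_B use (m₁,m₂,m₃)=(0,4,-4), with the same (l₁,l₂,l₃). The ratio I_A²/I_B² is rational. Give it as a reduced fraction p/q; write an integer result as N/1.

l's match ⇒ only the (l;m) 3-j factors differ between A and B.
A: triangle coeff Δ(2,4,4) = 1/13860; Σ_t [1,2]: t=1:−1/240 t=2:+1/96 = 1/160; (3j)²=27/1540 [(2 4 4; -1 2 -1)], sign=-1
B: triangle coeff Δ(2,4,4) = 1/13860; Σ_t [2,2]: t=2:+1/2880 = 1/2880; (3j)²=28/495 [(2 4 4; 0 4 -4)], sign=+1
I_A²/I_B² = (27/1540)/(28/495) = 243/784

243/784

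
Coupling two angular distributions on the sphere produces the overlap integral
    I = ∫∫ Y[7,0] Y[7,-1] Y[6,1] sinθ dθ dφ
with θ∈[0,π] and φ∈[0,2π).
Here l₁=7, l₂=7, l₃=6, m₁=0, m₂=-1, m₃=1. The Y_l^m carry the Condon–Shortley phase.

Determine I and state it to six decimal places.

Checks pass: Σm=0; 20 even; l₃=6∈[0,14].
(2·7+1)(2·7+1)(2·6+1) = 2925
Δ: 8! 6! 6! / 21! → 1/2444321880
sum: t=1:−1/2612736000 t=2:+1/20736000 t=3:−1/1658880 t=4:+1/746496 t=5:−1/1658880 t=6:+1/20736000 t=7:−1/2612736000 = 1/4354560
3j²(7 7 6; 0 0 0) = Δ·Π!·Σ² = 1000/138567  (sign +1)
sum: t=1:−1/435456000 t=2:+1/8294400 t=3:−1/1244160 t=4:+1/995328 t=5:−1/4147200 t=6:+1/124416000 = 1/11612160
3j²(7 7 6; 0 -1 1) = Δ·Π!·Σ² = 125/92378  (sign -1)
combine: 4πI² = 2925·1000/138567·125/92378 = 4687500/164109517
take √, sign -1: I = -0.04767589

-0.047676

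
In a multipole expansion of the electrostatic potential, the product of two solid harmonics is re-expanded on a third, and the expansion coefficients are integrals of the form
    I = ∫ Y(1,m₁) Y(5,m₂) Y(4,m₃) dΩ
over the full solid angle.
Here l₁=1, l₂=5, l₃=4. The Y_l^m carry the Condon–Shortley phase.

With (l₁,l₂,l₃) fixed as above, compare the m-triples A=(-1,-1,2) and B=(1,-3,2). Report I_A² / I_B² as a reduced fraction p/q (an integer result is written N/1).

l's match ⇒ only the (l;m) 3-j factors differ between A and B.
A: triangle coeff Δ(1,5,4) = 1/495; Σ_t [2,2]: t=2:+1/2880 = 1/2880; (3j)²=2/165 [(1 5 4; -1 -1 2)], sign=+1
B: triangle coeff Δ(1,5,4) = 1/495; Σ_t [0,0]: t=0:+1/2880 = 1/2880; (3j)²=28/495 [(1 5 4; 1 -3 2)], sign=+1
I_A²/I_B² = (2/165)/(28/495) = 3/14

3/14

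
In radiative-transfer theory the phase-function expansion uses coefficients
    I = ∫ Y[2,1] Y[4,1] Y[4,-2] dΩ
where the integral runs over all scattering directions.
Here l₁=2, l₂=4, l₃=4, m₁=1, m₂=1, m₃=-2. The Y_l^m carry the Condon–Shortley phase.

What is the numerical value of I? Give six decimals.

Rules hold: Σm=0, L=10 even, 2≤4≤6.
N = 5·9·9 = 405
Δ = 2!·2!·6!/11! = 1/13860
Racah Σ t=0..2: t=0:+1/192 t=1:−1/36 t=2:+1/192 = -5/288
⇒ 3j(2 4 4; 0 0 0)² = 20/693, sgn -1
Racah Σ t=0..1: t=0:+1/240 t=1:−1/96 = -1/160
⇒ 3j(2 4 4; 1 1 -2)² = 27/1540, sgn -1
4πI² = N·(3j₀)²·(3jₘ)² = 1215/5929
I = +1·√(0.204925/4π) = 0.12770047

0.127700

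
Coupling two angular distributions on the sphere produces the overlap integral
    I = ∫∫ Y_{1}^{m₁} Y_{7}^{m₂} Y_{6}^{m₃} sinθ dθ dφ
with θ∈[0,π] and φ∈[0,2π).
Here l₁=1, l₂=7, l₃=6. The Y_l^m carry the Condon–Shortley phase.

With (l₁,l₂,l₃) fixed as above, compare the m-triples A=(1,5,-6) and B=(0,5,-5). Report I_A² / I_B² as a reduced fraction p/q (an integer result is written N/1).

l's match ⇒ only the (l;m) 3-j factors differ between A and B.
A: triangle coeff Δ(1,7,6) = 1/1365; Σ_t [0,0]: t=0:+1/958003200 = 1/958003200; (3j)²=1/1365 [(1 7 6; 1 5 -6)], sign=+1
B: triangle coeff Δ(1,7,6) = 1/1365; Σ_t [1,1]: t=1:−1/39916800 = -1/39916800; (3j)²=8/455 [(1 7 6; 0 5 -5)], sign=+1
I_A²/I_B² = (1/1365)/(8/455) = 1/24

1/24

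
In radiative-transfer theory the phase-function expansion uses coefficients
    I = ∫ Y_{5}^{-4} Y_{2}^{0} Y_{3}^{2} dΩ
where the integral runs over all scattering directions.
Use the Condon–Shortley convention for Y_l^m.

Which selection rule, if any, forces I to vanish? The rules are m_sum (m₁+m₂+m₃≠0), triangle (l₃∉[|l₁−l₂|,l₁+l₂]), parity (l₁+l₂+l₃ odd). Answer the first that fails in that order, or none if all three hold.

m₁+m₂+m₃ = -4 + 0 + 2 = -2  ✗
triangle: |5−2|=3 ≤ l₃=3 ≤ 5+2=7
parity: l₁+l₂+l₃ = 10 is even

m_sum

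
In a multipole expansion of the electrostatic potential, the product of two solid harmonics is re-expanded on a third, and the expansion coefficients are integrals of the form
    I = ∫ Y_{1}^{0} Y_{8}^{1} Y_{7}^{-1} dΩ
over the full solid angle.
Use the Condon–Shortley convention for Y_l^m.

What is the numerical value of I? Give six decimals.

-0.242860

Rules hold: Σm=0, L=16 even, 7≤7≤9.
N = 3·17·15 = 765
Δ = 2!·0!·14!/17! = 1/2040
Racah Σ t=1..1: t=1:−1/25401600 = -1/25401600
⇒ 3j(1 8 7; 0 0 0)² = 8/255, sgn +1
Racah Σ t=1..1: t=1:−1/29030400 = -1/29030400
⇒ 3j(1 8 7; 0 1 -1)² = 21/680, sgn -1
4πI² = N·(3j₀)²·(3jₘ)² = 63/85
I = -1·√(0.741176/4π) = -0.24285994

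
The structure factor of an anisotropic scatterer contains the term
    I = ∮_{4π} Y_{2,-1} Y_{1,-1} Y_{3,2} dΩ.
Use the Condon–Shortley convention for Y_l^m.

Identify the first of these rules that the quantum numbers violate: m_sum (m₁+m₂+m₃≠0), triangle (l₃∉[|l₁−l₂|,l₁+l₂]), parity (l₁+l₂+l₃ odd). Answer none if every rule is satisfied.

none

m₁+m₂+m₃ = -1 − 1 + 2 = 0  ✓
triangle: |2−1|=1 ≤ l₃=3 ≤ 2+1=3  ✓
parity: l₁+l₂+l₃ = 6 is even  ✓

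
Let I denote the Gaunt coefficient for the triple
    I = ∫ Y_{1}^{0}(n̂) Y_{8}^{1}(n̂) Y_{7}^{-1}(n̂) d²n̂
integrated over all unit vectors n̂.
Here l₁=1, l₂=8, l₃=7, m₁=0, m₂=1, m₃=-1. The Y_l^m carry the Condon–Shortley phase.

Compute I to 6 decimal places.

-0.242860

Checks pass: Σm=0; 16 even; l₃=7∈[7,9].
(2·1+1)(2·8+1)(2·7+1) = 765
Δ: 2! 0! 14! / 17! → 1/2040
sum: t=1:−1/25401600 = -1/25401600
3j²(1 8 7; 0 0 0) = Δ·Π!·Σ² = 8/255  (sign +1)
sum: t=1:−1/29030400 = -1/29030400
3j²(1 8 7; 0 1 -1) = Δ·Π!·Σ² = 21/680  (sign -1)
combine: 4πI² = 765·8/255·21/680 = 63/85
take √, sign -1: I = -0.24285994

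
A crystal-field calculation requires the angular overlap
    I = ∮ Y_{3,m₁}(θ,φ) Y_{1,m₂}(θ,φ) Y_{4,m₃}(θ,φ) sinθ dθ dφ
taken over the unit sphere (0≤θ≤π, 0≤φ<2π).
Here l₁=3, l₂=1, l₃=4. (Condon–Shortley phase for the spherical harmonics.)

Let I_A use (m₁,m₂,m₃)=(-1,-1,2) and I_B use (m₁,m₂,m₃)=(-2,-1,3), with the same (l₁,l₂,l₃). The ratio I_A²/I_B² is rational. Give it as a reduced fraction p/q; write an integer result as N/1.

Shared (l₁,l₂,l₃)=(3,1,4): N and (l;000)² cancel in I_A²/I_B².
A: Δ = 0!·6!·2!/9! = 1/252; Racah Σ t=0..0: t=0:+1/96 = 1/96; ⇒ 3j(3 1 4; -1 -1 2)² = 5/84, sgn +1
B: Δ = 0!·6!·2!/9! = 1/252; Racah Σ t=0..0: t=0:+1/240 = 1/240; ⇒ 3j(3 1 4; -2 -1 3)² = 1/12, sgn -1
I_A²/I_B² = (5/84)/(1/12) = 5/7

5/7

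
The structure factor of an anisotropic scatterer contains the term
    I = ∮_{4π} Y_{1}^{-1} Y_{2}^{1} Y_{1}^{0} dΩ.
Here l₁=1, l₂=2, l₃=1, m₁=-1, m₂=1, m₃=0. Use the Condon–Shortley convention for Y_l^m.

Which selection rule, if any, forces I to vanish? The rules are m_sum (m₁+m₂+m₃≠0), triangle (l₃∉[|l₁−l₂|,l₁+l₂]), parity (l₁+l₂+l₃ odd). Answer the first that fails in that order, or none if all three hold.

none

Σmᵢ = 0  ✓
l₃∈[|l₁−l₂|,l₁+l₂]=[1,3], have l₃=1  ✓
Σlᵢ = 4 ⇒ even  ✓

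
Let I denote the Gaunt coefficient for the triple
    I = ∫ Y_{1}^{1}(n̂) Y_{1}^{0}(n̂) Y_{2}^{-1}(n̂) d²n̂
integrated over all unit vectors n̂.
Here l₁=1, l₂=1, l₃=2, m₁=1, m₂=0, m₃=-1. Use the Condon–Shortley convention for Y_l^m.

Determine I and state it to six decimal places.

m-sum 0 ✓  L=4 even ✓  0≤2≤2 ✓
Π(2lᵢ+1) = 3×3×5 = 45
triangle coeff Δ(1,1,2) = 1/30
Σ_t [0,0]: t=0:+1/1 = 1/1
(3j)²=2/15 [(1 1 2; 0 0 0)], sign=+1
Σ_t [0,0]: t=0:+1/2 = 1/2
(3j)²=1/10 [(1 1 2; 1 0 -1)], sign=-1
⇒ 4πI² = 3/5
I = (-1)√(3/5/(4π)) = -0.21850969

-0.218510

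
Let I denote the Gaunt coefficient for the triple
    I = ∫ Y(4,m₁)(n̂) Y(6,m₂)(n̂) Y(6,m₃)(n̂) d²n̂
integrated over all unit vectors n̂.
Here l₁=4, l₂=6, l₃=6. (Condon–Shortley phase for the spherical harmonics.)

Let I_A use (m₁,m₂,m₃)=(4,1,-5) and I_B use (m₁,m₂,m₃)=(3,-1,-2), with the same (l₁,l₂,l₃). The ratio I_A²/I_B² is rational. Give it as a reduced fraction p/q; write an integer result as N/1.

330/49

Shared (l₁,l₂,l₃)=(4,6,6): N and (l;000)² cancel in I_A²/I_B².
A: Δ = 4!·4!·8!/17! = 1/15315300; Racah Σ t=0..0: t=0:+1/2903040 = 1/2903040; ⇒ 3j(4 6 6; 4 1 -5)² = 5/663, sgn -1
B: Δ = 4!·4!·8!/17! = 1/15315300; Racah Σ t=0..1: t=0:+1/103680 t=1:−1/82944 = -1/414720; ⇒ 3j(4 6 6; 3 -1 -2)² = 49/43758, sgn -1
I_A²/I_B² = (5/663)/(49/43758) = 330/49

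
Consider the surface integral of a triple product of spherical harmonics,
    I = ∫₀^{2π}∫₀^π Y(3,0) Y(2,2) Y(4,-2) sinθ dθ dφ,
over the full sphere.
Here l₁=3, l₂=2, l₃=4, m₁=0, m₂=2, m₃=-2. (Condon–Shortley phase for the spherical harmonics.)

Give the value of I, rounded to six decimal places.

L=9 odd ⇒ parity kills the (l;000) factor ⇒ I = 0

0.000000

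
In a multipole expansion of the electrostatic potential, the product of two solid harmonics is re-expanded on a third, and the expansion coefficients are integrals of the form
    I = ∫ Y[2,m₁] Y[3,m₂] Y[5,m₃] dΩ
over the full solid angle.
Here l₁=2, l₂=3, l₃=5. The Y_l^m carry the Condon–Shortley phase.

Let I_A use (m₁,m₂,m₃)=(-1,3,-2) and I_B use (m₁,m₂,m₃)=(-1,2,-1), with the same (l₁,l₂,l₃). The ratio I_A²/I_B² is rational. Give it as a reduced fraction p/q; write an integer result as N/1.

Shared (l₁,l₂,l₃)=(2,3,5): N and (l;000)² cancel in I_A²/I_B².
A: Δ = 0!·4!·6!/11! = 1/2310; Racah Σ t=0..0: t=0:+1/4320 = 1/4320; ⇒ 3j(2 3 5; -1 3 -2)² = 1/330, sgn -1
B: Δ = 0!·4!·6!/11! = 1/2310; Racah Σ t=0..0: t=0:+1/720 = 1/720; ⇒ 3j(2 3 5; -1 2 -1)² = 4/385, sgn +1
I_A²/I_B² = (1/330)/(4/385) = 7/24

7/24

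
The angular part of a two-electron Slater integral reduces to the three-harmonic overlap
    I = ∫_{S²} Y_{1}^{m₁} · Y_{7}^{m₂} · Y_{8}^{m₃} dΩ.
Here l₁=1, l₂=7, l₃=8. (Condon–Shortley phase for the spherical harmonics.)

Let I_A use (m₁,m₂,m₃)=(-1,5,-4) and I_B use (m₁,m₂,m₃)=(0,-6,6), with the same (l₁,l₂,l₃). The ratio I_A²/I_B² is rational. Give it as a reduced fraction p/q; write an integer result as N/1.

3/14

Same 1,7,8: normalisation and zero-m 3j drop out of the ratio.
A: Δ: 0! 2! 14! / 17! → 1/2040; sum: t=0:+1/1916006400 = 1/1916006400; 3j²(1 7 8; -1 5 -4) = Δ·Π!·Σ² = 1/340  (sign +1)
B: Δ: 0! 2! 14! / 17! → 1/2040; sum: t=0:+1/6227020800 = 1/6227020800; 3j²(1 7 8; 0 -6 6) = Δ·Π!·Σ² = 7/510  (sign +1)
I_A²/I_B² = (1/340)/(7/510) = 3/14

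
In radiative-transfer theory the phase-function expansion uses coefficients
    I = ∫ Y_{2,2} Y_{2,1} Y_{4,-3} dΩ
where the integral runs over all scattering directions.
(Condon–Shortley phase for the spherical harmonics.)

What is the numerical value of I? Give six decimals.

m-sum 0 ✓  L=8 even ✓  0≤4≤4 ✓
Π(2lᵢ+1) = 5×5×9 = 225
triangle coeff Δ(2,2,4) = 1/630
Σ_t [0,0]: t=0:+1/16 = 1/16
(3j)²=2/35 [(2 2 4; 0 0 0)], sign=+1
Σ_t [0,0]: t=0:+1/144 = 1/144
(3j)²=1/18 [(2 2 4; 2 1 -3)], sign=-1
⇒ 4πI² = 5/7
I = (-1)√(5/7/(4π)) = -0.23841361

-0.238414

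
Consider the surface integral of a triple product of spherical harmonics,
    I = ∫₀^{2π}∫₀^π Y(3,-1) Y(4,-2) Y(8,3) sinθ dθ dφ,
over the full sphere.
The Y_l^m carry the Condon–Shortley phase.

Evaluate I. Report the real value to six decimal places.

0.000000

|3−4|≤8≤3+4 violated ⇒ I = 0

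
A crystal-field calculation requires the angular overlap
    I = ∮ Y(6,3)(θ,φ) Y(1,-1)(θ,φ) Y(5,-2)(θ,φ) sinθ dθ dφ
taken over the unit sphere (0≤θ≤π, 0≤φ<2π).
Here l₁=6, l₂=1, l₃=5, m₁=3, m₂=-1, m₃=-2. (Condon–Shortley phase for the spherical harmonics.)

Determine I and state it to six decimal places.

-0.245154

m-sum 0 ✓  L=12 even ✓  5≤5≤7 ✓
Π(2lᵢ+1) = 13×3×11 = 429
triangle coeff Δ(6,1,5) = 1/858
Σ_t [1,1]: t=1:−1/14400 = -1/14400
(3j)²=6/143 [(6 1 5; 0 0 0)], sign=+1
Σ_t [0,0]: t=0:+1/60480 = 1/60480
(3j)²=6/143 [(6 1 5; 3 -1 -2)], sign=-1
⇒ 4πI² = 108/143
I = (-1)√(108/143/(4π)) = -0.24515397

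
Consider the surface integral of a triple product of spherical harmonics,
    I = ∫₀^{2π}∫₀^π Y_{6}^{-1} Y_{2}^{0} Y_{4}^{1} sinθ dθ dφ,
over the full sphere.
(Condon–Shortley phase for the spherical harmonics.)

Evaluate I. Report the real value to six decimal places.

Rules hold: Σm=0, L=12 even, 4≤4≤8.
N = 13·5·9 = 585
Δ = 4!·8!·0!/13! = 1/6435
Racah Σ t=2..2: t=2:+1/2304 = 1/2304
⇒ 3j(6 2 4; 0 0 0)² = 5/143, sgn +1
Racah Σ t=2..2: t=2:+1/2880 = 1/2880
⇒ 3j(6 2 4; -1 0 1)² = 14/429, sgn -1
4πI² = N·(3j₀)²·(3jₘ)² = 1050/1573
I = -1·√(0.667514/4π) = -0.23047581

-0.230476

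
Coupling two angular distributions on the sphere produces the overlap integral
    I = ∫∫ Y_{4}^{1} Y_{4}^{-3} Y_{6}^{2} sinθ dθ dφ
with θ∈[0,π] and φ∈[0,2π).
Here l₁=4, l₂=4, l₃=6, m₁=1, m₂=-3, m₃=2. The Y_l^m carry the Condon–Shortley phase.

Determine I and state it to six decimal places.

m-sum 0 ✓  L=14 even ✓  0≤6≤8 ✓
Π(2lᵢ+1) = 9×9×13 = 1053
triangle coeff Δ(4,4,6) = 1/1261260
Σ_t [0,2]: t=0:+1/4608 t=1:−1/1296 t=2:+1/4608 = -7/20736
(3j)²=20/1287 [(4 4 6; 0 0 0)], sign=-1
Σ_t [0,1]: t=0:+1/8640 t=1:−1/34560 = 1/11520
(3j)²=3/143 [(4 4 6; 1 -3 2)], sign=+1
⇒ 4πI² = 540/1573
I = (-1)√(540/1573/(4π)) = -0.16528277

-0.165283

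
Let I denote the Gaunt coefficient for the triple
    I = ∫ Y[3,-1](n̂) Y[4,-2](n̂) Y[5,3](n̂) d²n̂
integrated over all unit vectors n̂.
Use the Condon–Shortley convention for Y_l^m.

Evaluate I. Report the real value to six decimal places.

-0.144236

m-sum 0 ✓  L=12 even ✓  1≤5≤7 ✓
Π(2lᵢ+1) = 7×9×11 = 693
triangle coeff Δ(3,4,5) = 1/180180
Σ_t [0,2]: t=0:+1/576 t=1:−1/144 t=2:+1/576 = -1/288
(3j)²=20/1001 [(3 4 5; 0 0 0)], sign=+1
Σ_t [0,2]: t=0:+1/2304 t=1:−1/720 t=2:+1/5760 = -1/1280
(3j)²=27/1430 [(3 4 5; -1 -2 3)], sign=-1
⇒ 4πI² = 486/1859
I = (-1)√(486/1859/(4π)) = -0.14423595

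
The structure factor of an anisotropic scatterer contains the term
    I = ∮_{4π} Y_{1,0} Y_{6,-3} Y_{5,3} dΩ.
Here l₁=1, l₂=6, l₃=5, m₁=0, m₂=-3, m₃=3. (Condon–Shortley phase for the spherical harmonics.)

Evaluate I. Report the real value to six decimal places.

-0.212310

Checks pass: Σm=0; 12 even; l₃=5∈[5,7].
(2·1+1)(2·6+1)(2·5+1) = 429
Δ: 2! 0! 10! / 13! → 1/858
sum: t=1:−1/14400 = -1/14400
3j²(1 6 5; 0 0 0) = Δ·Π!·Σ² = 6/143  (sign +1)
sum: t=1:−1/80640 = -1/80640
3j²(1 6 5; 0 -3 3) = Δ·Π!·Σ² = 9/286  (sign -1)
combine: 4πI² = 429·6/143·9/286 = 81/143
take √, sign -1: I = -0.21230956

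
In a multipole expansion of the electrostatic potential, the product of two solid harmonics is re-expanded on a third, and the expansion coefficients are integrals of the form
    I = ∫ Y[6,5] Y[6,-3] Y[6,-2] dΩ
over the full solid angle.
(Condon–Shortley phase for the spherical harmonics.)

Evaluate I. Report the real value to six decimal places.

Rules hold: Σm=0, L=18 even, 0≤6≤12.
N = 13·13·13 = 2197
Δ = 6!·6!·6!/19! = 1/325909584
Racah Σ t=0..6: t=0:+1/373248000 t=1:−1/1728000 t=2:+1/110592 t=3:−1/46656 t=4:+1/110592 t=5:−1/1728000 t=6:+1/373248000 = -7/1555200
⇒ 3j(6 6 6; 0 0 0)² = 400/46189, sgn -1
Racah Σ t=0..1: t=0:+1/3110400 t=1:−1/4147200 = 1/12441600
⇒ 3j(6 6 6; 5 -3 -2)² = 7/4199, sgn +1
4πI² = N·(3j₀)²·(3jₘ)² = 36400/1147619
I = -1·√(0.0317178/4π) = -0.05023968

-0.050240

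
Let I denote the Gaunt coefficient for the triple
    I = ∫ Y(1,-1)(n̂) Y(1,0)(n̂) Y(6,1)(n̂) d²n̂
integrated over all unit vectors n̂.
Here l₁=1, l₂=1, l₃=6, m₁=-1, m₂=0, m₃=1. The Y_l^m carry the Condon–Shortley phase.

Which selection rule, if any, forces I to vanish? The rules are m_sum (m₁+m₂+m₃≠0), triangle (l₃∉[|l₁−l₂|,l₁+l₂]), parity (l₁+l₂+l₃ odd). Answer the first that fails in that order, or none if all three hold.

Σmᵢ = 0  ✓
l₃∈[|l₁−l₂|,l₁+l₂]=[0,2], have l₃=6  ✗
Σlᵢ = 8 ⇒ even

triangle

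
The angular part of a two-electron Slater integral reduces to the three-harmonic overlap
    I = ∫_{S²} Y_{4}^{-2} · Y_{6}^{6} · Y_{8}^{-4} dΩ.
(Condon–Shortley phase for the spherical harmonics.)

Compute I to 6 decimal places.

-0.069625

m-sum 0 ✓  L=18 even ✓  2≤8≤10 ✓
Π(2lᵢ+1) = 9×13×17 = 1989
triangle coeff Δ(4,6,8) = 1/23279256
Σ_t [0,2]: t=0:+1/1658880 t=1:−1/518400 t=2:+1/1658880 = -1/1382400
(3j)²=504/46189 [(4 6 8; 0 0 0)], sign=-1
Σ_t [2,2]: t=2:+1/348364800 = 1/348364800
(3j)²=165/58786 [(4 6 8; -2 6 -4)], sign=+1
⇒ 4πI² = 4860/79781
I = (-1)√(4860/79781/(4π)) = -0.06962472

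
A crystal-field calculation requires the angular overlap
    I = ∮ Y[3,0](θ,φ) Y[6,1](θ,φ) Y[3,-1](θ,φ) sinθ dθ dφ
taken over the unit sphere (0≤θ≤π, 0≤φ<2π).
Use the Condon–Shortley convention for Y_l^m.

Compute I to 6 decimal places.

-0.221775

Checks pass: Σm=0; 12 even; l₃=3∈[3,9].
(2·3+1)(2·6+1)(2·3+1) = 637
Δ: 6! 0! 6! / 13! → 1/12012
sum: t=3:−1/1296 = -1/1296
3j²(3 6 3; 0 0 0) = Δ·Π!·Σ² = 100/3003  (sign +1)
sum: t=3:−1/1728 = -1/1728
3j²(3 6 3; 0 1 -1) = Δ·Π!·Σ² = 25/858  (sign -1)
combine: 4πI² = 637·100/3003·25/858 = 8750/14157
take √, sign -1: I = -0.22177545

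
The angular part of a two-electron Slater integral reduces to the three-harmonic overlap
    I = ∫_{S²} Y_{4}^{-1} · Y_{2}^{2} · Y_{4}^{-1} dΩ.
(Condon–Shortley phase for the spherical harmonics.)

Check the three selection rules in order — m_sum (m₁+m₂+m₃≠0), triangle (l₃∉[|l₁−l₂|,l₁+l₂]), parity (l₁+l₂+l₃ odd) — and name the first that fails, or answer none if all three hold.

none

Σmᵢ = 0  ✓
l₃∈[|l₁−l₂|,l₁+l₂]=[2,6], have l₃=4  ✓
Σlᵢ = 10 ⇒ even  ✓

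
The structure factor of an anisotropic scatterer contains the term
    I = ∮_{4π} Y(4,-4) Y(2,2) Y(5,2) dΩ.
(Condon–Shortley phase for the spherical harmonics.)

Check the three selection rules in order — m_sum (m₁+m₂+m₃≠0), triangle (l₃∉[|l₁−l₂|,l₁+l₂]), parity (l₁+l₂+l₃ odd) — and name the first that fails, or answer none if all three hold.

parity

m₁+m₂+m₃ = -4 + 2 + 2 = 0  ✓
triangle: |4−2|=2 ≤ l₃=5 ≤ 4+2=6  ✓
parity: l₁+l₂+l₃ = 11 is odd  ✗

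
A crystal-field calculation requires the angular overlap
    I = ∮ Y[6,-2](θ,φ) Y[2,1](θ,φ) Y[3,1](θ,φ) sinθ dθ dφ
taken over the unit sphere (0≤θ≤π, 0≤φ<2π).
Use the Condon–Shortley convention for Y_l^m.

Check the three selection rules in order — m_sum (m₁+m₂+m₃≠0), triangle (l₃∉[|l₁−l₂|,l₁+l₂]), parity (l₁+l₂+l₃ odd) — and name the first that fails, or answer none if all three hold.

triangle

m₁+m₂+m₃ = -2 + 1 + 1 = 0  ✓
triangle: |6−2|=4 ≤ l₃=3 ≤ 6+2=8  ✗
parity: l₁+l₂+l₃ = 11 is odd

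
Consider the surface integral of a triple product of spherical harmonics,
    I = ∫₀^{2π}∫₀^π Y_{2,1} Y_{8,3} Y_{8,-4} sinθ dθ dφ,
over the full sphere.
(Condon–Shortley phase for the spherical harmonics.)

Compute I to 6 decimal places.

0.146979

m-sum 0 ✓  L=18 even ✓  6≤8≤10 ✓
Π(2lᵢ+1) = 5×17×17 = 1445
triangle coeff Δ(2,8,8) = 1/348840
Σ_t [0,2]: t=0:+1/116121600 t=1:−1/25401600 t=2:+1/116121600 = -1/45158400
(3j)²=24/1615 [(2 8 8; 0 0 0)], sign=-1
Σ_t [0,1]: t=0:+1/479001600 t=1:−1/174182400 = -1/273715200
(3j)²=49/3876 [(2 8 8; 1 3 -4)], sign=-1
⇒ 4πI² = 98/361
I = (+1)√(98/361/(4π)) = 0.14697873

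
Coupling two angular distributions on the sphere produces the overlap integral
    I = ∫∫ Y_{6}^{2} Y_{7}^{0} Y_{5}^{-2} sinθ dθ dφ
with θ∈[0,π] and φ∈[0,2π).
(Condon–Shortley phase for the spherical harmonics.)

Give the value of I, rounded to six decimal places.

-0.114807

m-sum 0 ✓  L=18 even ✓  1≤5≤13 ✓
Π(2lᵢ+1) = 13×15×11 = 2145
triangle coeff Δ(6,7,5) = 1/174594420
Σ_t [2,6]: t=2:+1/4147200 t=3:−1/207360 t=4:+1/82944 t=5:−1/207360 t=6:+1/4147200 = 1/345600
(3j)²=420/46189 [(6 7 5; 0 0 0)], sign=-1
Σ_t [1,4]: t=1:−1/21772800 t=2:+1/691200 t=3:−1/207360 t=4:+1/497664 = -41/29030400
(3j)²=11767/1385670 [(6 7 5; 2 0 -2)], sign=+1
⇒ 4πI² = 2471070/14919047
I = (-1)√(2471070/14919047/(4π)) = -0.11480665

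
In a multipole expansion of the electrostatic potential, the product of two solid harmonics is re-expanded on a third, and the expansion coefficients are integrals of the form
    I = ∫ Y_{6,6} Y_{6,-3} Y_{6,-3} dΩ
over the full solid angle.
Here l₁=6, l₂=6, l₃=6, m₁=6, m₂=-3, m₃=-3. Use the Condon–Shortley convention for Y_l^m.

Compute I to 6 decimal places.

m-sum 0 ✓  L=18 even ✓  0≤6≤12 ✓
Π(2lᵢ+1) = 13×13×13 = 2197
triangle coeff Δ(6,6,6) = 1/325909584
Σ_t [0,6]: t=0:+1/373248000 t=1:−1/1728000 t=2:+1/110592 t=3:−1/46656 t=4:+1/110592 t=5:−1/1728000 t=6:+1/373248000 = -7/1555200
(3j)²=400/46189 [(6 6 6; 0 0 0)], sign=-1
Σ_t [0,0]: t=0:+1/18662400 = 1/18662400
(3j)²=84/4199 [(6 6 6; 6 -3 -3)], sign=-1
⇒ 4πI² = 436800/1147619
I = (+1)√(436800/1147619/(4π)) = 0.17403537

0.174035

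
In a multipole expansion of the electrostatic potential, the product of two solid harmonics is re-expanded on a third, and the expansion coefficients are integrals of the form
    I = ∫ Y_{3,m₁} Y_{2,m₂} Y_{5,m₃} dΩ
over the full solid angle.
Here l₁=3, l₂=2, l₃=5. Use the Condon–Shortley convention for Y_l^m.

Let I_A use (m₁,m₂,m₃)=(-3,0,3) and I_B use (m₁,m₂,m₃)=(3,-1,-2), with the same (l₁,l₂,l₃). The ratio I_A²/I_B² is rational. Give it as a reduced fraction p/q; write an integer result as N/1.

4/1

Shared (l₁,l₂,l₃)=(3,2,5): N and (l;000)² cancel in I_A²/I_B².
A: Δ = 0!·6!·4!/11! = 1/2310; Racah Σ t=0..0: t=0:+1/2880 = 1/2880; ⇒ 3j(3 2 5; -3 0 3)² = 2/165, sgn +1
B: Δ = 0!·6!·4!/11! = 1/2310; Racah Σ t=0..0: t=0:+1/4320 = 1/4320; ⇒ 3j(3 2 5; 3 -1 -2)² = 1/330, sgn -1
I_A²/I_B² = (2/165)/(1/330) = 4/1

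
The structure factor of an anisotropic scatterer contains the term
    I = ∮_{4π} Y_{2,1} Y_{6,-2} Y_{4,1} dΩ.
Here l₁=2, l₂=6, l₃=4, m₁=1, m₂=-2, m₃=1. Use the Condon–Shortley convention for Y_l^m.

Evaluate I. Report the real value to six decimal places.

0.238034

m-sum 0 ✓  L=12 even ✓  4≤4≤8 ✓
Π(2lᵢ+1) = 5×13×9 = 585
triangle coeff Δ(2,6,4) = 1/6435
Σ_t [2,2]: t=2:+1/2304 = 1/2304
(3j)²=5/143 [(2 6 4; 0 0 0)], sign=+1
Σ_t [1,1]: t=1:−1/4320 = -1/4320
(3j)²=224/6435 [(2 6 4; 1 -2 1)], sign=+1
⇒ 4πI² = 1120/1573
I = (+1)√(1120/1573/(4π)) = 0.23803440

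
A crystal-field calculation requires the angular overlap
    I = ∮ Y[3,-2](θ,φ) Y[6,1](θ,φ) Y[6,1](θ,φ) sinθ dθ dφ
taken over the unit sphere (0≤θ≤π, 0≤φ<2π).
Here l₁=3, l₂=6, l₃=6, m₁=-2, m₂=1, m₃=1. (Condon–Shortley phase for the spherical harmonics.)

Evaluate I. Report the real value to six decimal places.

l₁+l₂+l₃=15 is odd: 3j(l;000)=0 ⇒ I=0

0.000000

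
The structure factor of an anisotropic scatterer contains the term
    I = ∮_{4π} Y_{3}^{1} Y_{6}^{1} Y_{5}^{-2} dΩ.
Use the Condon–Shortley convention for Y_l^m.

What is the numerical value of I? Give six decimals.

0.080575

Rules hold: Σm=0, L=14 even, 3≤5≤9.
N = 7·13·11 = 1001
Δ = 4!·2!·8!/15! = 1/675675
Racah Σ t=1..3: t=1:−1/8640 t=2:+1/2304 t=3:−1/8640 = 7/34560
⇒ 3j(3 6 5; 0 0 0)² = 7/429, sgn -1
Racah Σ t=0..2: t=0:+1/241920 t=1:−1/8640 t=2:+1/5760 = 1/16128
⇒ 3j(3 6 5; 1 1 -2)² = 5/1001, sgn -1
4πI² = N·(3j₀)²·(3jₘ)² = 35/429
I = +1·√(0.0815851/4π) = 0.08057502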